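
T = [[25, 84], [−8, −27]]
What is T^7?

[[13129, 45948], [−4376, −15315]]

tr T = −2 and det T = −3, so the characteristic polynomial is λ² − (−2)λ + (−3) with roots 1 and −3.
Eigenvectors give P = [[7, −3], [−2, 1]] with P⁻¹ = [[1, 3], [2, 7]], and T = P·diag(1, −3)·P⁻¹.
Then T^7 = P·diag(1, −2187)·P⁻¹ = [[7, 6561], [−2, −2187]] · [[1, 3], [2, 7]] = [[13129, 45948], [−4376, −15315]].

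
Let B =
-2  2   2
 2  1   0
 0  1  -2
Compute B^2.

[[8, 0, -8], [-2, 5, 4], [2, -1, 4]]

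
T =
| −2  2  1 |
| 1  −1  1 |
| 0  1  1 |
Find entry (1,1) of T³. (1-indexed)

T² = [[6, −5, 1], [−3, 4, 1], [1, 0, 2]]
T³ = [[−17, 18, 2], [10, −9, 2], [−2, 4, 3]]

−17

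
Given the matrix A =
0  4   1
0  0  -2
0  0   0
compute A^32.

[[0, 0, 0], [0, 0, 0], [0, 0, 0]]

A is strictly triangular, hence nilpotent: A^3 = 0, so A^32 = 0.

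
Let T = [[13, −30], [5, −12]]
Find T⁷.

[[6817, −13890], [2315, −4758]]

tr T = 1 and det T = −6, so the characteristic polynomial is λ² − (1)λ + (−6) with roots 3 and −2.
Eigenvectors give P = [[−3, −2], [−1, −1]] with P⁻¹ = [[−1, 2], [1, −3]], and T = P·diag(3, −2)·P⁻¹.
Then T⁷ = P·diag(2187, −128)·P⁻¹ = [[−6561, 256], [−2187, 128]] · [[−1, 2], [1, −3]] = [[6817, −13890], [2315, −4758]].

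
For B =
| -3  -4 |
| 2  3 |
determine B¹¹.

[[-3, -4], [2, 3]]

B² = I (check: tr B = 0 and det B = -1), so B¹¹ = B since 11 is odd.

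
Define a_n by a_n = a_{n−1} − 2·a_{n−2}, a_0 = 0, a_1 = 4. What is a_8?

With companion matrix T = [[1, −2], [1, 0]], [a_n, a_{n−1}]ᵀ = T·[a_{n−1}, a_{n−2}]ᵀ, so [a_8, a_7]ᵀ = T⁷·[a_1, a_0]ᵀ.
T⁷ = [[−3, −14], [7, −10]], giving [a_8, a_7]ᵀ = [[−12], [28]].

−12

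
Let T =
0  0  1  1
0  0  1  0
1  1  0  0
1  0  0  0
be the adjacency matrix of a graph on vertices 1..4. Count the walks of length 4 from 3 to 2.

0

The number of length-4 walks from vertex 3 to vertex 2 is entry (3,2) of T⁴, where T is the adjacency matrix.
T² = [[2, 1, 0, 0], [1, 1, 0, 0], [0, 0, 2, 1], [0, 0, 1, 1]]
T³ = [[0, 0, 3, 2], [0, 0, 2, 1], [3, 2, 0, 0], [2, 1, 0, 0]]
T⁴ = [[5, 3, 0, 0], [3, 2, 0, 0], [0, 0, 5, 3], [0, 0, 3, 2]]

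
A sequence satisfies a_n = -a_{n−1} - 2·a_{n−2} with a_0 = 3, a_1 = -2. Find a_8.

With companion matrix Q = [[-1, -2], [1, 0]], [a_n, a_{n−1}]ᵀ = Q·[a_{n−1}, a_{n−2}]ᵀ, so [a_8, a_7]ᵀ = Q^7·[a_1, a_0]ᵀ.
Q^7 = [[3, -14], [7, 10]], giving [a_8, a_7]ᵀ = [[-48], [16]].

-48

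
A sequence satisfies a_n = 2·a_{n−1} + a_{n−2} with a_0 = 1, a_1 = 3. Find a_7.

With companion matrix T = [[2, 1], [1, 0]], [a_n, a_{n−1}]ᵀ = T·[a_{n−1}, a_{n−2}]ᵀ, so [a_7, a_6]ᵀ = T⁶·[a_1, a_0]ᵀ.
T⁶ = [[169, 70], [70, 29]], giving [a_7, a_6]ᵀ = [[577], [239]].

577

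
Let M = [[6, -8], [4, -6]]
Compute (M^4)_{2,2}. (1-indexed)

tr M = 0 and det M = -4, so the characteristic polynomial is λ² − (0)λ + (-4) with roots -2 and 2.
Eigenvectors give P = [[1, 2], [1, 1]] with P⁻¹ = [[-1, 2], [1, -1]], and M = P·diag(-2, 2)·P⁻¹.
Then M^4 = P·diag(16, 16)·P⁻¹ = [[16, 32], [16, 16]] · [[-1, 2], [1, -1]] = [[16, 0], [0, 16]].

16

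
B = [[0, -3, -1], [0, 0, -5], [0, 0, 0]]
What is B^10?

B is strictly triangular, hence nilpotent: B^3 = 0, so B^10 = 0.

[[0, 0, 0], [0, 0, 0], [0, 0, 0]]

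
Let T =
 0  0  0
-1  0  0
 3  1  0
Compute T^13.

[[0, 0, 0], [0, 0, 0], [0, 0, 0]]

T is strictly triangular, hence nilpotent: T^3 = 0, so T^13 = 0.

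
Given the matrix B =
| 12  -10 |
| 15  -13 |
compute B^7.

[[4758, -4630], [6945, -6817]]

tr B = -1 and det B = -6, so the characteristic polynomial is λ² − (-1)λ + (-6) with roots -3 and 2.
Eigenvectors give P = [[-2, 1], [-3, 1]] with P⁻¹ = [[1, -1], [3, -2]], and B = P·diag(-3, 2)·P⁻¹.
Then B^7 = P·diag(-2187, 128)·P⁻¹ = [[4374, 128], [6561, 128]] · [[1, -1], [3, -2]] = [[4758, -4630], [6945, -6817]].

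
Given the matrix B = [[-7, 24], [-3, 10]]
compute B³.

[[-55, 168], [-21, 64]]

tr B = 3 and det B = 2, so the characteristic polynomial is λ² − (3)λ + (2) with roots 1 and 2.
Eigenvectors give P = [[3, -8], [1, -3]] with P⁻¹ = [[3, -8], [1, -3]], and B = P·diag(1, 2)·P⁻¹.
Then B³ = P·diag(1, 8)·P⁻¹ = [[3, -64], [1, -24]] · [[3, -8], [1, -3]] = [[-55, 168], [-21, 64]].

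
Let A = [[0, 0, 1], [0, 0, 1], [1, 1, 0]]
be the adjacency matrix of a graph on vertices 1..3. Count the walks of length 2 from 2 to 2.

The number of length-2 walks from vertex 2 to vertex 2 is entry (2,2) of A^2, where A is the adjacency matrix.
A^2 = [[1, 1, 0], [1, 1, 0], [0, 0, 2]]

1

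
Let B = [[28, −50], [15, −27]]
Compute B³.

tr B = 1 and det B = −6, so the characteristic polynomial is λ² − (1)λ + (−6) with roots −2 and 3.
Eigenvectors give P = [[−5, 2], [−3, 1]] with P⁻¹ = [[1, −2], [3, −5]], and B = P·diag(−2, 3)·P⁻¹.
Then B³ = P·diag(−8, 27)·P⁻¹ = [[40, 54], [24, 27]] · [[1, −2], [3, −5]] = [[202, −350], [105, −183]].

[[202, −350], [105, −183]]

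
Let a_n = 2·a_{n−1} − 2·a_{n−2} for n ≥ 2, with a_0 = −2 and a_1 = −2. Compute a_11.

64

With companion matrix C = [[2, −2], [1, 0]], [a_n, a_{n−1}]ᵀ = C·[a_{n−1}, a_{n−2}]ᵀ, so [a_11, a_10]ᵀ = C¹⁰·[a_1, a_0]ᵀ.
C¹⁰ = [[32, −64], [32, −32]], giving [a_11, a_10]ᵀ = [[64], [0]].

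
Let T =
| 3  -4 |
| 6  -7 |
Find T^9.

[[39363, -39364], [59046, -59047]]

tr T = -4 and det T = 3, so the characteristic polynomial is λ² − (-4)λ + (3) with roots -1 and -3.
Eigenvectors give P = [[1, -2], [1, -3]] with P⁻¹ = [[3, -2], [1, -1]], and T = P·diag(-1, -3)·P⁻¹.
Then T^9 = P·diag(-1, -19683)·P⁻¹ = [[-1, 39366], [-1, 59049]] · [[3, -2], [1, -1]] = [[39363, -39364], [59046, -59047]].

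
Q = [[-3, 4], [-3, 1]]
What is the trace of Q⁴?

Q² = [[-3, -8], [6, -11]]
Q³ = [[33, -20], [15, 13]]
Q⁴ = [[-39, 112], [-84, 73]]

34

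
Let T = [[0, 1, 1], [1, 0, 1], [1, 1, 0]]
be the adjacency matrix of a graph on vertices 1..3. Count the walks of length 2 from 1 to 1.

2

The number of length-2 walks from vertex 1 to vertex 1 is entry (1,1) of T², where T is the adjacency matrix.
T² = [[2, 1, 1], [1, 2, 1], [1, 1, 2]]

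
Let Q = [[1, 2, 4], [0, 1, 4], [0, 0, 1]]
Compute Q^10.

Q = I + N where N = [[0, 2, 4], [0, 0, 4], [0, 0, 0]] is strictly upper-triangular, so N^3 = 0.
(I + N)^10 = I + 10·N + 45·N^2 = [[1, 20, 400], [0, 1, 40], [0, 0, 1]].

[[1, 20, 400], [0, 1, 40], [0, 0, 1]]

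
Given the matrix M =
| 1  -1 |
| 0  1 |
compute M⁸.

[[1, -8], [0, 1]]

M = I + N where N = [[0, -1], [0, 0]] is strictly upper-triangular, so N² = 0.
(I + N)⁸ = I + 8·N = [[1, -8], [0, 1]].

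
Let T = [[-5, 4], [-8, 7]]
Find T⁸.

tr T = 2 and det T = -3, so the characteristic polynomial is λ² − (2)λ + (-3) with roots -1 and 3.
Eigenvectors give P = [[1, -1], [1, -2]] with P⁻¹ = [[2, -1], [1, -1]], and T = P·diag(-1, 3)·P⁻¹.
Then T⁸ = P·diag(1, 6561)·P⁻¹ = [[1, -6561], [1, -13122]] · [[2, -1], [1, -1]] = [[-6559, 6560], [-13120, 13121]].

[[-6559, 6560], [-13120, 13121]]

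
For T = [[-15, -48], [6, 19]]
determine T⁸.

[[-52479, -157440], [19680, 59041]]

tr T = 4 and det T = 3, so the characteristic polynomial is λ² − (4)λ + (3) with roots 3 and 1.
Eigenvectors give P = [[8, 3], [-3, -1]] with P⁻¹ = [[-1, -3], [3, 8]], and T = P·diag(3, 1)·P⁻¹.
Then T⁸ = P·diag(6561, 1)·P⁻¹ = [[52488, 3], [-19683, -1]] · [[-1, -3], [3, 8]] = [[-52479, -157440], [19680, 59041]].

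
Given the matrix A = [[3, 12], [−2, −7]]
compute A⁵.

[[483, 1452], [−242, −727]]

tr A = −4 and det A = 3, so the characteristic polynomial is λ² − (−4)λ + (3) with roots −1 and −3.
Eigenvectors give P = [[3, −2], [−1, 1]] with P⁻¹ = [[1, 2], [1, 3]], and A = P·diag(−1, −3)·P⁻¹.
Then A⁵ = P·diag(−1, −243)·P⁻¹ = [[−3, 486], [1, −243]] · [[1, 2], [1, 3]] = [[483, 1452], [−242, −727]].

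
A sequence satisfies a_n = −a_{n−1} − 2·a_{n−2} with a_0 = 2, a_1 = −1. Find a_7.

13

With companion matrix T = [[−1, −2], [1, 0]], [a_n, a_{n−1}]ᵀ = T·[a_{n−1}, a_{n−2}]ᵀ, so [a_7, a_6]ᵀ = T⁶·[a_1, a_0]ᵀ.
T⁶ = [[7, 10], [−5, 2]], giving [a_7, a_6]ᵀ = [[13], [9]].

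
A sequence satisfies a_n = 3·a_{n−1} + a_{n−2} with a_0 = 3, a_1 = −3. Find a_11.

−295932

With companion matrix B = [[3, 1], [1, 0]], [a_n, a_{n−1}]ᵀ = B·[a_{n−1}, a_{n−2}]ᵀ, so [a_11, a_10]ᵀ = B¹⁰·[a_1, a_0]ᵀ.
B¹⁰ = [[141481, 42837], [42837, 12970]], giving [a_11, a_10]ᵀ = [[−295932], [−89601]].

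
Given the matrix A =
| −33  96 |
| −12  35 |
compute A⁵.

tr A = 2 and det A = −3, so the characteristic polynomial is λ² − (2)λ + (−3) with roots −1 and 3.
Eigenvectors give P = [[3, −8], [1, −3]] with P⁻¹ = [[3, −8], [1, −3]], and A = P·diag(−1, 3)·P⁻¹.
Then A⁵ = P·diag(−1, 243)·P⁻¹ = [[−3, −1944], [−1, −729]] · [[3, −8], [1, −3]] = [[−1953, 5856], [−732, 2195]].

[[−1953, 5856], [−732, 2195]]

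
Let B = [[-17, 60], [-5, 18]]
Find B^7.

[[-7073, 27780], [-2315, 9132]]

tr B = 1 and det B = -6, so the characteristic polynomial is λ² − (1)λ + (-6) with roots -2 and 3.
Eigenvectors give P = [[4, 3], [1, 1]] with P⁻¹ = [[1, -3], [-1, 4]], and B = P·diag(-2, 3)·P⁻¹.
Then B^7 = P·diag(-128, 2187)·P⁻¹ = [[-512, 6561], [-128, 2187]] · [[1, -3], [-1, 4]] = [[-7073, 27780], [-2315, 9132]].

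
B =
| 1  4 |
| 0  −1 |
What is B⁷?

B² = I (check: tr B = 0 and det B = −1), so B⁷ = B since 7 is odd.

[[1, 4], [0, −1]]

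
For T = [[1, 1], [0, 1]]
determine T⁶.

[[1, 6], [0, 1]]

T = I + N where N = [[0, 1], [0, 0]] is strictly upper-triangular, so N² = 0.
(I + N)⁶ = I + 6·N = [[1, 6], [0, 1]].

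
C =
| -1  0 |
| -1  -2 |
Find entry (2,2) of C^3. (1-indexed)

-8

tr C = -3 and det C = 2, so the characteristic polynomial is λ² − (-3)λ + (2) with roots -1 and -2.
Eigenvectors give P = [[-1, 0], [1, 1]] with P⁻¹ = [[-1, 0], [1, 1]], and C = P·diag(-1, -2)·P⁻¹.
Then C^3 = P·diag(-1, -8)·P⁻¹ = [[1, 0], [-1, -8]] · [[-1, 0], [1, 1]] = [[-1, 0], [-7, -8]].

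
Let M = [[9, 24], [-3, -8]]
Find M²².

M² = M (a projection; rank 1, trace 1), so M²² = M.

[[9, 24], [-3, -8]]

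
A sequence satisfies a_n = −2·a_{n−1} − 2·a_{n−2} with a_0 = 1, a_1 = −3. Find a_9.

−48

With companion matrix Q = [[−2, −2], [1, 0]], [a_n, a_{n−1}]ᵀ = Q·[a_{n−1}, a_{n−2}]ᵀ, so [a_9, a_8]ᵀ = Q⁸·[a_1, a_0]ᵀ.
Q⁸ = [[16, 0], [0, 16]], giving [a_9, a_8]ᵀ = [[−48], [16]].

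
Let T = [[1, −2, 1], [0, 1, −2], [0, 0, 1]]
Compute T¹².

T = I + N where N = [[0, −2, 1], [0, 0, −2], [0, 0, 0]] is strictly upper-triangular, so N³ = 0.
(I + N)¹² = I + 12·N + 66·N² = [[1, −24, 276], [0, 1, −24], [0, 0, 1]].

[[1, −24, 276], [0, 1, −24], [0, 0, 1]]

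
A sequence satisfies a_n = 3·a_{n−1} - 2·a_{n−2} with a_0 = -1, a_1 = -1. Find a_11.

With companion matrix B = [[3, -2], [1, 0]], [a_n, a_{n−1}]ᵀ = B·[a_{n−1}, a_{n−2}]ᵀ, so [a_11, a_10]ᵀ = B¹⁰·[a_1, a_0]ᵀ.
B¹⁰ = [[2047, -2046], [1023, -1022]], giving [a_11, a_10]ᵀ = [[-1], [-1]].

-1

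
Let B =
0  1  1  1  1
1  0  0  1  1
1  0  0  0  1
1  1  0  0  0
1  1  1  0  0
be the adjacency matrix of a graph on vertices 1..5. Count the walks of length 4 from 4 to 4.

The number of length-4 walks from vertex 4 to vertex 4 is entry (4,4) of B^4, where B is the adjacency matrix.
B^2 = [[4, 2, 1, 1, 2], [2, 3, 2, 1, 1], [1, 2, 2, 1, 1], [1, 1, 1, 2, 2], [2, 1, 1, 2, 3]]
B^3 = [[6, 7, 6, 6, 7], [7, 4, 3, 5, 7], [6, 3, 2, 3, 5], [6, 5, 3, 2, 3], [7, 7, 5, 3, 4]]
B^4 = [[26, 19, 13, 13, 19], [19, 19, 14, 11, 14], [13, 14, 11, 9, 11], [13, 11, 9, 11, 14], [19, 14, 11, 14, 19]]

11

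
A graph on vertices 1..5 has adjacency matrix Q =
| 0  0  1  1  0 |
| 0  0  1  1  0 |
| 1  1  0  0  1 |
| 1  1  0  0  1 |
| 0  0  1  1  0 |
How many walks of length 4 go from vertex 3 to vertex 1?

0

The number of length-4 walks from vertex 3 to vertex 1 is entry (3,1) of Q^4, where Q is the adjacency matrix.
Q^2 = [[2, 2, 0, 0, 2], [2, 2, 0, 0, 2], [0, 0, 3, 3, 0], [0, 0, 3, 3, 0], [2, 2, 0, 0, 2]]
Q^3 = [[0, 0, 6, 6, 0], [0, 0, 6, 6, 0], [6, 6, 0, 0, 6], [6, 6, 0, 0, 6], [0, 0, 6, 6, 0]]
Q^4 = [[12, 12, 0, 0, 12], [12, 12, 0, 0, 12], [0, 0, 18, 18, 0], [0, 0, 18, 18, 0], [12, 12, 0, 0, 12]]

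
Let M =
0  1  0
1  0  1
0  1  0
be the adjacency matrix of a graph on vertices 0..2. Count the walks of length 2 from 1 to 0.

The number of length-2 walks from vertex 1 to vertex 0 is entry (1,0) of M², where M is the adjacency matrix.
M² = [[1, 0, 1], [0, 2, 0], [1, 0, 1]]

0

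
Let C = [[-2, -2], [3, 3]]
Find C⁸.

[[-2, -2], [3, 3]]

C² = C (a projection; rank 1, trace 1), so C⁸ = C.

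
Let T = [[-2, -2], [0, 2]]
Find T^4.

[[16, 0], [0, 16]]

T^2 = [[4, 0], [0, 4]]
T^3 = [[-8, -8], [0, 8]]
T^4 = [[16, 0], [0, 16]]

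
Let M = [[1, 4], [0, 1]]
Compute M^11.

M = I + N where N = [[0, 4], [0, 0]] is strictly upper-triangular, so N^2 = 0.
(I + N)^11 = I + 11·N = [[1, 44], [0, 1]].

[[1, 44], [0, 1]]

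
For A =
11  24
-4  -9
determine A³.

[[83, 168], [-28, -57]]

tr A = 2 and det A = -3, so the characteristic polynomial is λ² − (2)λ + (-3) with roots -1 and 3.
Eigenvectors give P = [[-2, -3], [1, 1]] with P⁻¹ = [[1, 3], [-1, -2]], and A = P·diag(-1, 3)·P⁻¹.
Then A³ = P·diag(-1, 27)·P⁻¹ = [[2, -81], [-1, 27]] · [[1, 3], [-1, -2]] = [[83, 168], [-28, -57]].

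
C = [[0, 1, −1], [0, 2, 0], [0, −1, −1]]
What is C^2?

[[0, 3, 1], [0, 4, 0], [0, −1, 1]]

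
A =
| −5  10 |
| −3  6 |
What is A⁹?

A² = A (a projection; rank 1, trace 1), so A⁹ = A.

[[−5, 10], [−3, 6]]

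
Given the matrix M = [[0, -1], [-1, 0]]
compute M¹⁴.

[[1, 0], [0, 1]]

M² = I (check: tr M = 0 and det M = -1), so M¹⁴ = I since 14 is even.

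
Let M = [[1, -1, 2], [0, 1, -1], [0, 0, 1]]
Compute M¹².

[[1, -12, 90], [0, 1, -12], [0, 0, 1]]

M = I + N where N = [[0, -1, 2], [0, 0, -1], [0, 0, 0]] is strictly upper-triangular, so N³ = 0.
(I + N)¹² = I + 12·N + 66·N² = [[1, -12, 90], [0, 1, -12], [0, 0, 1]].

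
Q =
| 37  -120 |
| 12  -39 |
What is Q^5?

tr Q = -2 and det Q = -3, so the characteristic polynomial is λ² − (-2)λ + (-3) with roots 1 and -3.
Eigenvectors give P = [[10, 3], [3, 1]] with P⁻¹ = [[1, -3], [-3, 10]], and Q = P·diag(1, -3)·P⁻¹.
Then Q^5 = P·diag(1, -243)·P⁻¹ = [[10, -729], [3, -243]] · [[1, -3], [-3, 10]] = [[2197, -7320], [732, -2439]].

[[2197, -7320], [732, -2439]]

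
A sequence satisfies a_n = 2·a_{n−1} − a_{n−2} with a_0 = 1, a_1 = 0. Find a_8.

−7

With companion matrix A = [[2, −1], [1, 0]], [a_n, a_{n−1}]ᵀ = A·[a_{n−1}, a_{n−2}]ᵀ, so [a_8, a_7]ᵀ = A⁷·[a_1, a_0]ᵀ.
A⁷ = [[8, −7], [7, −6]], giving [a_8, a_7]ᵀ = [[−7], [−6]].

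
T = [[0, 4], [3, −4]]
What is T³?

T² = [[12, −16], [−12, 28]]
T³ = [[−48, 112], [84, −160]]

[[−48, 112], [84, −160]]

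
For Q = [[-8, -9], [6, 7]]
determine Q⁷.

tr Q = -1 and det Q = -2, so the characteristic polynomial is λ² − (-1)λ + (-2) with roots -2 and 1.
Eigenvectors give P = [[3, -1], [-2, 1]] with P⁻¹ = [[1, 1], [2, 3]], and Q = P·diag(-2, 1)·P⁻¹.
Then Q⁷ = P·diag(-128, 1)·P⁻¹ = [[-384, -1], [256, 1]] · [[1, 1], [2, 3]] = [[-386, -387], [258, 259]].

[[-386, -387], [258, 259]]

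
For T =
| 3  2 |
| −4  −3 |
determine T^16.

T² = I (check: tr T = 0 and det T = −1), so T^16 = I since 16 is even.

[[1, 0], [0, 1]]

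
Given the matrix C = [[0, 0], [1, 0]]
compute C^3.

C is strictly triangular, hence nilpotent: C^2 = 0, so C^3 = 0.

[[0, 0], [0, 0]]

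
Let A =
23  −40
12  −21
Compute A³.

tr A = 2 and det A = −3, so the characteristic polynomial is λ² − (2)λ + (−3) with roots 3 and −1.
Eigenvectors give P = [[2, 5], [1, 3]] with P⁻¹ = [[3, −5], [−1, 2]], and A = P·diag(3, −1)·P⁻¹.
Then A³ = P·diag(27, −1)·P⁻¹ = [[54, −5], [27, −3]] · [[3, −5], [−1, 2]] = [[167, −280], [84, −141]].

[[167, −280], [84, −141]]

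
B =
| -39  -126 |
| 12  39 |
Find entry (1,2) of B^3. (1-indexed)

tr B = 0 and det B = -9, so the characteristic polynomial is λ² − (0)λ + (-9) with roots 3 and -3.
Eigenvectors give P = [[-3, 7], [1, -2]] with P⁻¹ = [[2, 7], [1, 3]], and B = P·diag(3, -3)·P⁻¹.
Then B^3 = P·diag(27, -27)·P⁻¹ = [[-81, -189], [27, 54]] · [[2, 7], [1, 3]] = [[-351, -1134], [108, 351]].

-1134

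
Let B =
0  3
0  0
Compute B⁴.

B is strictly triangular, hence nilpotent: B² = 0, so B⁴ = 0.

[[0, 0], [0, 0]]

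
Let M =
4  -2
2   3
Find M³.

[[20, -66], [66, -13]]

M² = [[12, -14], [14, 5]]
M³ = [[20, -66], [66, -13]]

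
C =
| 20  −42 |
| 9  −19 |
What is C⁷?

tr C = 1 and det C = −2, so the characteristic polynomial is λ² − (1)λ + (−2) with roots 2 and −1.
Eigenvectors give P = [[−7, −2], [−3, −1]] with P⁻¹ = [[−1, 2], [3, −7]], and C = P·diag(2, −1)·P⁻¹.
Then C⁷ = P·diag(128, −1)·P⁻¹ = [[−896, 2], [−384, 1]] · [[−1, 2], [3, −7]] = [[902, −1806], [387, −775]].

[[902, −1806], [387, −775]]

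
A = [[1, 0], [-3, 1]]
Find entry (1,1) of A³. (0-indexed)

1

A = I + N where N = [[0, 0], [-3, 0]] is strictly lower-triangular, so N² = 0.
(I + N)³ = I + 3·N = [[1, 0], [-9, 1]].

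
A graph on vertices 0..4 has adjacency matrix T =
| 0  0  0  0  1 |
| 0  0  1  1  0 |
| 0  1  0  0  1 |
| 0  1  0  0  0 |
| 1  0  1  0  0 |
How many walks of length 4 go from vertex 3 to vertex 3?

2

The number of length-4 walks from vertex 3 to vertex 3 is entry (3,3) of T⁴, where T is the adjacency matrix.
T² = [[1, 0, 1, 0, 0], [0, 2, 0, 0, 1], [1, 0, 2, 1, 0], [0, 0, 1, 1, 0], [0, 1, 0, 0, 2]]
T³ = [[0, 1, 0, 0, 2], [1, 0, 3, 2, 0], [0, 3, 0, 0, 3], [0, 2, 0, 0, 1], [2, 0, 3, 1, 0]]
T⁴ = [[2, 0, 3, 1, 0], [0, 5, 0, 0, 4], [3, 0, 6, 3, 0], [1, 0, 3, 2, 0], [0, 4, 0, 0, 5]]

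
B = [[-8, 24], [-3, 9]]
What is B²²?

B² = B (a projection; rank 1, trace 1), so B²² = B.

[[-8, 24], [-3, 9]]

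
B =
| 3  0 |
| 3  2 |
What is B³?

B² = [[9, 0], [15, 4]]
B³ = [[27, 0], [57, 8]]

[[27, 0], [57, 8]]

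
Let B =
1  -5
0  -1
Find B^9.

B² = I (check: tr B = 0 and det B = -1), so B^9 = B since 9 is odd.

[[1, -5], [0, -1]]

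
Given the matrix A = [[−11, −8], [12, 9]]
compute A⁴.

[[241, 160], [−240, −159]]

tr A = −2 and det A = −3, so the characteristic polynomial is λ² − (−2)λ + (−3) with roots 1 and −3.
Eigenvectors give P = [[2, −1], [−3, 1]] with P⁻¹ = [[−1, −1], [−3, −2]], and A = P·diag(1, −3)·P⁻¹.
Then A⁴ = P·diag(1, 81)·P⁻¹ = [[2, −81], [−3, 81]] · [[−1, −1], [−3, −2]] = [[241, 160], [−240, −159]].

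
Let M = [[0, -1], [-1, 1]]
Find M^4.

M^2 = [[1, -1], [-1, 2]]
M^3 = [[1, -2], [-2, 3]]
M^4 = [[2, -3], [-3, 5]]

[[2, -3], [-3, 5]]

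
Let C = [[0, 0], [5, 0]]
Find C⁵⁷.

C is strictly triangular, hence nilpotent: C² = 0, so C⁵⁷ = 0.

[[0, 0], [0, 0]]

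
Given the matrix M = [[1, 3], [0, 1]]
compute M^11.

M = I + N where N = [[0, 3], [0, 0]] is strictly upper-triangular, so N^2 = 0.
(I + N)^11 = I + 11·N = [[1, 33], [0, 1]].

[[1, 33], [0, 1]]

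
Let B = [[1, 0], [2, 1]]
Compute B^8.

B = I + N where N = [[0, 0], [2, 0]] is strictly lower-triangular, so N^2 = 0.
(I + N)^8 = I + 8·N = [[1, 0], [16, 1]].

[[1, 0], [16, 1]]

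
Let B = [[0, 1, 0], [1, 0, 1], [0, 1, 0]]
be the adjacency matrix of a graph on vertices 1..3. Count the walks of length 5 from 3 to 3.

The number of length-5 walks from vertex 3 to vertex 3 is entry (3,3) of B⁵, where B is the adjacency matrix.
B² = [[1, 0, 1], [0, 2, 0], [1, 0, 1]]
B³ = [[0, 2, 0], [2, 0, 2], [0, 2, 0]]
B⁴ = [[2, 0, 2], [0, 4, 0], [2, 0, 2]]
B⁵ = [[0, 4, 0], [4, 0, 4], [0, 4, 0]]

0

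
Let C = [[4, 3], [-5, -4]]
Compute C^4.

C² = I (check: tr C = 0 and det C = -1), so C^4 = I since 4 is even.

[[1, 0], [0, 1]]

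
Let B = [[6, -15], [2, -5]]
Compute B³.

B² = B (a projection; rank 1, trace 1), so B³ = B.

[[6, -15], [2, -5]]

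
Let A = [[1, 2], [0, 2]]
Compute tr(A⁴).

17

A² = [[1, 6], [0, 4]]
A³ = [[1, 14], [0, 8]]
A⁴ = [[1, 30], [0, 16]]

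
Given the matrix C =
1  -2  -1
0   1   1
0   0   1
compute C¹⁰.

C = I + N where N = [[0, -2, -1], [0, 0, 1], [0, 0, 0]] is strictly upper-triangular, so N³ = 0.
(I + N)¹⁰ = I + 10·N + 45·N² = [[1, -20, -100], [0, 1, 10], [0, 0, 1]].

[[1, -20, -100], [0, 1, 10], [0, 0, 1]]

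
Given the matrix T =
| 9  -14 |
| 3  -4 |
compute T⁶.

[[4719, -9310], [1995, -3926]]

tr T = 5 and det T = 6, so the characteristic polynomial is λ² − (5)λ + (6) with roots 3 and 2.
Eigenvectors give P = [[7, 2], [3, 1]] with P⁻¹ = [[1, -2], [-3, 7]], and T = P·diag(3, 2)·P⁻¹.
Then T⁶ = P·diag(729, 64)·P⁻¹ = [[5103, 128], [2187, 64]] · [[1, -2], [-3, 7]] = [[4719, -9310], [1995, -3926]].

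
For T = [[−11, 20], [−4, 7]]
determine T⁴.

tr T = −4 and det T = 3, so the characteristic polynomial is λ² − (−4)λ + (3) with roots −1 and −3.
Eigenvectors give P = [[2, 5], [1, 2]] with P⁻¹ = [[−2, 5], [1, −2]], and T = P·diag(−1, −3)·P⁻¹.
Then T⁴ = P·diag(1, 81)·P⁻¹ = [[2, 405], [1, 162]] · [[−2, 5], [1, −2]] = [[401, −800], [160, −319]].

[[401, −800], [160, −319]]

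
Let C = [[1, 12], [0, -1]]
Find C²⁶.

[[1, 0], [0, 1]]

C² = I (check: tr C = 0 and det C = -1), so C²⁶ = I since 26 is even.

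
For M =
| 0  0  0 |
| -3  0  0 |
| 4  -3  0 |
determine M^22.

M is strictly triangular, hence nilpotent: M^3 = 0, so M^22 = 0.

[[0, 0, 0], [0, 0, 0], [0, 0, 0]]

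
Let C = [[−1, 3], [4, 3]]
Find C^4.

C^2 = [[13, 6], [8, 21]]
C^3 = [[11, 57], [76, 87]]
C^4 = [[217, 204], [272, 489]]

[[217, 204], [272, 489]]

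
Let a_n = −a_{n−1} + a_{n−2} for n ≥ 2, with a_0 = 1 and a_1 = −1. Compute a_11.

With companion matrix M = [[−1, 1], [1, 0]], [a_n, a_{n−1}]ᵀ = M·[a_{n−1}, a_{n−2}]ᵀ, so [a_11, a_10]ᵀ = M¹⁰·[a_1, a_0]ᵀ.
M¹⁰ = [[89, −55], [−55, 34]], giving [a_11, a_10]ᵀ = [[−144], [89]].

−144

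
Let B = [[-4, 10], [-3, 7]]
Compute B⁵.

[[-154, 310], [-93, 187]]

tr B = 3 and det B = 2, so the characteristic polynomial is λ² − (3)λ + (2) with roots 1 and 2.
Eigenvectors give P = [[-2, 5], [-1, 3]] with P⁻¹ = [[-3, 5], [-1, 2]], and B = P·diag(1, 2)·P⁻¹.
Then B⁵ = P·diag(1, 32)·P⁻¹ = [[-2, 160], [-1, 96]] · [[-3, 5], [-1, 2]] = [[-154, 310], [-93, 187]].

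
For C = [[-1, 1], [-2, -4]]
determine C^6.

tr C = -5 and det C = 6, so the characteristic polynomial is λ² − (-5)λ + (6) with roots -2 and -3.
Eigenvectors give P = [[-1, -1], [1, 2]] with P⁻¹ = [[-2, -1], [1, 1]], and C = P·diag(-2, -3)·P⁻¹.
Then C^6 = P·diag(64, 729)·P⁻¹ = [[-64, -729], [64, 1458]] · [[-2, -1], [1, 1]] = [[-601, -665], [1330, 1394]].

[[-601, -665], [1330, 1394]]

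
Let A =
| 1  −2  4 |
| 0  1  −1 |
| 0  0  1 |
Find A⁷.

A = I + N where N = [[0, −2, 4], [0, 0, −1], [0, 0, 0]] is strictly upper-triangular, so N³ = 0.
(I + N)⁷ = I + 7·N + 21·N² = [[1, −14, 70], [0, 1, −7], [0, 0, 1]].

[[1, −14, 70], [0, 1, −7], [0, 0, 1]]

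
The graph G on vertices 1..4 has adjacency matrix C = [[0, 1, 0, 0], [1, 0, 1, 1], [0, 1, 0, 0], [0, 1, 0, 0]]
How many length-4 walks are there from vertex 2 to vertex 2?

9

The number of length-4 walks from vertex 2 to vertex 2 is entry (2,2) of C⁴, where C is the adjacency matrix.
C² = [[1, 0, 1, 1], [0, 3, 0, 0], [1, 0, 1, 1], [1, 0, 1, 1]]
C³ = [[0, 3, 0, 0], [3, 0, 3, 3], [0, 3, 0, 0], [0, 3, 0, 0]]
C⁴ = [[3, 0, 3, 3], [0, 9, 0, 0], [3, 0, 3, 3], [3, 0, 3, 3]]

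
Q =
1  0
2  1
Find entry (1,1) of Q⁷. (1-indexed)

1

Q = I + N where N = [[0, 0], [2, 0]] is strictly lower-triangular, so N² = 0.
(I + N)⁷ = I + 7·N = [[1, 0], [14, 1]].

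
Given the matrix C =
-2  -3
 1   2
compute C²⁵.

[[-2, -3], [1, 2]]

C² = I (check: tr C = 0 and det C = -1), so C²⁵ = C since 25 is odd.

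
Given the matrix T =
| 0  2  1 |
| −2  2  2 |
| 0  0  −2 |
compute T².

[[−4, 4, 2], [−4, 0, −2], [0, 0, 4]]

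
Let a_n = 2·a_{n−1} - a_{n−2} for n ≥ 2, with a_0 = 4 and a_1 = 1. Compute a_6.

With companion matrix M = [[2, -1], [1, 0]], [a_n, a_{n−1}]ᵀ = M·[a_{n−1}, a_{n−2}]ᵀ, so [a_6, a_5]ᵀ = M^5·[a_1, a_0]ᵀ.
M^5 = [[6, -5], [5, -4]], giving [a_6, a_5]ᵀ = [[-14], [-11]].

-14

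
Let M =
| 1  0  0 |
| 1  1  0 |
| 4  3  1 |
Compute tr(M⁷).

3

M = I + N where N = [[0, 0, 0], [1, 0, 0], [4, 3, 0]] is strictly lower-triangular, so N³ = 0.
(I + N)⁷ = I + 7·N + 21·N² = [[1, 0, 0], [7, 1, 0], [91, 21, 1]].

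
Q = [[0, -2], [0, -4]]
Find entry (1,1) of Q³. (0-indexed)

-64

Q² = [[0, 8], [0, 16]]
Q³ = [[0, -32], [0, -64]]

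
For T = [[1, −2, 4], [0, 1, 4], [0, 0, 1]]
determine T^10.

[[1, −20, −320], [0, 1, 40], [0, 0, 1]]

T = I + N where N = [[0, −2, 4], [0, 0, 4], [0, 0, 0]] is strictly upper-triangular, so N^3 = 0.
(I + N)^10 = I + 10·N + 45·N^2 = [[1, −20, −320], [0, 1, 40], [0, 0, 1]].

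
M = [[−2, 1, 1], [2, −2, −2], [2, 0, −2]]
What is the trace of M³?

M² = [[8, −4, −6], [−12, 6, 10], [−8, 2, 6]]
M³ = [[−36, 16, 28], [56, −24, −44], [32, −12, −24]]

−84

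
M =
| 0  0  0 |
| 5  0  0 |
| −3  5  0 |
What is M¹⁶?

[[0, 0, 0], [0, 0, 0], [0, 0, 0]]

M is strictly triangular, hence nilpotent: M³ = 0, so M¹⁶ = 0.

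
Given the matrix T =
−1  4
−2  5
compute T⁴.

[[−79, 160], [−80, 161]]

tr T = 4 and det T = 3, so the characteristic polynomial is λ² − (4)λ + (3) with roots 1 and 3.
Eigenvectors give P = [[−2, −1], [−1, −1]] with P⁻¹ = [[−1, 1], [1, −2]], and T = P·diag(1, 3)·P⁻¹.
Then T⁴ = P·diag(1, 81)·P⁻¹ = [[−2, −81], [−1, −81]] · [[−1, 1], [1, −2]] = [[−79, 160], [−80, 161]].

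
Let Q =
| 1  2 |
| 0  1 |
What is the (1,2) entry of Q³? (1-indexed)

Q = I + N where N = [[0, 2], [0, 0]] is strictly upper-triangular, so N² = 0.
(I + N)³ = I + 3·N = [[1, 6], [0, 1]].

6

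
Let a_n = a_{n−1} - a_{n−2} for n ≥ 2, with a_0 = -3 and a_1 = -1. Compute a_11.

-2

With companion matrix A = [[1, -1], [1, 0]], [a_n, a_{n−1}]ᵀ = A·[a_{n−1}, a_{n−2}]ᵀ, so [a_11, a_10]ᵀ = A¹⁰·[a_1, a_0]ᵀ.
A¹⁰ = [[-1, 1], [-1, 0]], giving [a_11, a_10]ᵀ = [[-2], [1]].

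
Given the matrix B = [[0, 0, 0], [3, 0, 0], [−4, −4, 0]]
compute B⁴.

B is strictly triangular, hence nilpotent: B³ = 0, so B⁴ = 0.

[[0, 0, 0], [0, 0, 0], [0, 0, 0]]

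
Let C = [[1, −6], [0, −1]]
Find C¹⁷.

[[1, −6], [0, −1]]

C² = I (check: tr C = 0 and det C = −1), so C¹⁷ = C since 17 is odd.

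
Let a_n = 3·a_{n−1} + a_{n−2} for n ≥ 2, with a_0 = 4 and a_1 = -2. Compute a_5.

With companion matrix C = [[3, 1], [1, 0]], [a_n, a_{n−1}]ᵀ = C·[a_{n−1}, a_{n−2}]ᵀ, so [a_5, a_4]ᵀ = C⁴·[a_1, a_0]ᵀ.
C⁴ = [[109, 33], [33, 10]], giving [a_5, a_4]ᵀ = [[-86], [-26]].

-86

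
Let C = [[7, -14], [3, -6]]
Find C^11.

C² = C (a projection; rank 1, trace 1), so C^11 = C.

[[7, -14], [3, -6]]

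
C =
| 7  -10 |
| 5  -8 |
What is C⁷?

[[2443, -4630], [2315, -4502]]

tr C = -1 and det C = -6, so the characteristic polynomial is λ² − (-1)λ + (-6) with roots -3 and 2.
Eigenvectors give P = [[1, 2], [1, 1]] with P⁻¹ = [[-1, 2], [1, -1]], and C = P·diag(-3, 2)·P⁻¹.
Then C⁷ = P·diag(-2187, 128)·P⁻¹ = [[-2187, 256], [-2187, 128]] · [[-1, 2], [1, -1]] = [[2443, -4630], [2315, -4502]].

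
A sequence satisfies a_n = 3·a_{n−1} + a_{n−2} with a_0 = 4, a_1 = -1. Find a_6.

With companion matrix M = [[3, 1], [1, 0]], [a_n, a_{n−1}]ᵀ = M·[a_{n−1}, a_{n−2}]ᵀ, so [a_6, a_5]ᵀ = M⁵·[a_1, a_0]ᵀ.
M⁵ = [[360, 109], [109, 33]], giving [a_6, a_5]ᵀ = [[76], [23]].

76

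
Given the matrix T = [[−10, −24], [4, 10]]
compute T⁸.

[[256, 0], [0, 256]]

tr T = 0 and det T = −4, so the characteristic polynomial is λ² − (0)λ + (−4) with roots −2 and 2.
Eigenvectors give P = [[−3, −2], [1, 1]] with P⁻¹ = [[−1, −2], [1, 3]], and T = P·diag(−2, 2)·P⁻¹.
Then T⁸ = P·diag(256, 256)·P⁻¹ = [[−768, −512], [256, 256]] · [[−1, −2], [1, 3]] = [[256, 0], [0, 256]].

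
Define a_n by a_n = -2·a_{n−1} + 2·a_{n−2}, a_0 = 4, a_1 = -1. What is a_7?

With companion matrix T = [[-2, 2], [1, 0]], [a_n, a_{n−1}]ᵀ = T·[a_{n−1}, a_{n−2}]ᵀ, so [a_7, a_6]ᵀ = T⁶·[a_1, a_0]ᵀ.
T⁶ = [[328, -240], [-120, 88]], giving [a_7, a_6]ᵀ = [[-1288], [472]].

-1288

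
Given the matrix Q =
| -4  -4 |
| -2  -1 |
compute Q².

[[24, 20], [10, 9]]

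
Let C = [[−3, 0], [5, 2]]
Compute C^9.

tr C = −1 and det C = −6, so the characteristic polynomial is λ² − (−1)λ + (−6) with roots 2 and −3.
Eigenvectors give P = [[0, −1], [1, 1]] with P⁻¹ = [[1, 1], [−1, 0]], and C = P·diag(2, −3)·P⁻¹.
Then C^9 = P·diag(512, −19683)·P⁻¹ = [[0, 19683], [512, −19683]] · [[1, 1], [−1, 0]] = [[−19683, 0], [20195, 512]].

[[−19683, 0], [20195, 512]]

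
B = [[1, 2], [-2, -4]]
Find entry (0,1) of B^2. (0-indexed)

-6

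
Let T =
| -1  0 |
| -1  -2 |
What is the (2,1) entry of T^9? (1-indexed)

tr T = -3 and det T = 2, so the characteristic polynomial is λ² − (-3)λ + (2) with roots -2 and -1.
Eigenvectors give P = [[0, -1], [1, 1]] with P⁻¹ = [[1, 1], [-1, 0]], and T = P·diag(-2, -1)·P⁻¹.
Then T^9 = P·diag(-512, -1)·P⁻¹ = [[0, 1], [-512, -1]] · [[1, 1], [-1, 0]] = [[-1, 0], [-511, -512]].

-511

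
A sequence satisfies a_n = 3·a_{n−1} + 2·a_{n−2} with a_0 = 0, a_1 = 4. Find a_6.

With companion matrix B = [[3, 2], [1, 0]], [a_n, a_{n−1}]ᵀ = B·[a_{n−1}, a_{n−2}]ᵀ, so [a_6, a_5]ᵀ = B⁵·[a_1, a_0]ᵀ.
B⁵ = [[495, 278], [139, 78]], giving [a_6, a_5]ᵀ = [[1980], [556]].

1980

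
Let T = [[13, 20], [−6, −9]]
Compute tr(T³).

tr T = 4 and det T = 3, so the characteristic polynomial is λ² − (4)λ + (3) with roots 1 and 3.
Eigenvectors give P = [[5, −2], [−3, 1]] with P⁻¹ = [[−1, −2], [−3, −5]], and T = P·diag(1, 3)·P⁻¹.
Then T³ = P·diag(1, 27)·P⁻¹ = [[5, −54], [−3, 27]] · [[−1, −2], [−3, −5]] = [[157, 260], [−78, −129]].

28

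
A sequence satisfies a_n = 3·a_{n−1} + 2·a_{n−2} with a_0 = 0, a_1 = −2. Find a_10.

With companion matrix A = [[3, 2], [1, 0]], [a_n, a_{n−1}]ᵀ = A·[a_{n−1}, a_{n−2}]ᵀ, so [a_10, a_9]ᵀ = A^9·[a_1, a_0]ᵀ.
A^9 = [[79647, 44726], [22363, 12558]], giving [a_10, a_9]ᵀ = [[−159294], [−44726]].

−159294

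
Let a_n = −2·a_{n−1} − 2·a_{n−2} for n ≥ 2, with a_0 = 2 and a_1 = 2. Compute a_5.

−8

With companion matrix M = [[−2, −2], [1, 0]], [a_n, a_{n−1}]ᵀ = M·[a_{n−1}, a_{n−2}]ᵀ, so [a_5, a_4]ᵀ = M⁴·[a_1, a_0]ᵀ.
M⁴ = [[−4, 0], [0, −4]], giving [a_5, a_4]ᵀ = [[−8], [−8]].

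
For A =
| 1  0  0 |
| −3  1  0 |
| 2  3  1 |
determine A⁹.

[[1, 0, 0], [−27, 1, 0], [−306, 27, 1]]

A = I + N where N = [[0, 0, 0], [−3, 0, 0], [2, 3, 0]] is strictly lower-triangular, so N³ = 0.
(I + N)⁹ = I + 9·N + 36·N² = [[1, 0, 0], [−27, 1, 0], [−306, 27, 1]].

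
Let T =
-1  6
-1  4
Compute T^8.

[[-509, 1530], [-255, 766]]

tr T = 3 and det T = 2, so the characteristic polynomial is λ² − (3)λ + (2) with roots 2 and 1.
Eigenvectors give P = [[-2, 3], [-1, 1]] with P⁻¹ = [[1, -3], [1, -2]], and T = P·diag(2, 1)·P⁻¹.
Then T^8 = P·diag(256, 1)·P⁻¹ = [[-512, 3], [-256, 1]] · [[1, -3], [1, -2]] = [[-509, 1530], [-255, 766]].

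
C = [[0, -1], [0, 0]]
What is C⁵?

[[0, 0], [0, 0]]

C is strictly triangular, hence nilpotent: C² = 0, so C⁵ = 0.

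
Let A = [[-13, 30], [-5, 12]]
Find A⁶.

[[2059, -3990], [665, -1266]]

tr A = -1 and det A = -6, so the characteristic polynomial is λ² − (-1)λ + (-6) with roots 2 and -3.
Eigenvectors give P = [[2, 3], [1, 1]] with P⁻¹ = [[-1, 3], [1, -2]], and A = P·diag(2, -3)·P⁻¹.
Then A⁶ = P·diag(64, 729)·P⁻¹ = [[128, 2187], [64, 729]] · [[-1, 3], [1, -2]] = [[2059, -3990], [665, -1266]].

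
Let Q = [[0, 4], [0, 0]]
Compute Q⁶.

[[0, 0], [0, 0]]

Q is strictly triangular, hence nilpotent: Q² = 0, so Q⁶ = 0.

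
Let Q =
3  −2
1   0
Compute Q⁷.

[[255, −254], [127, −126]]

tr Q = 3 and det Q = 2, so the characteristic polynomial is λ² − (3)λ + (2) with roots 1 and 2.
Eigenvectors give P = [[1, −2], [1, −1]] with P⁻¹ = [[−1, 2], [−1, 1]], and Q = P·diag(1, 2)·P⁻¹.
Then Q⁷ = P·diag(1, 128)·P⁻¹ = [[1, −256], [1, −128]] · [[−1, 2], [−1, 1]] = [[255, −254], [127, −126]].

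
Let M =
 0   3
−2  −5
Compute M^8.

tr M = −5 and det M = 6, so the characteristic polynomial is λ² − (−5)λ + (6) with roots −2 and −3.
Eigenvectors give P = [[3, −1], [−2, 1]] with P⁻¹ = [[1, 1], [2, 3]], and M = P·diag(−2, −3)·P⁻¹.
Then M^8 = P·diag(256, 6561)·P⁻¹ = [[768, −6561], [−512, 6561]] · [[1, 1], [2, 3]] = [[−12354, −18915], [12610, 19171]].

[[−12354, −18915], [12610, 19171]]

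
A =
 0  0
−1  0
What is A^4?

A is strictly triangular, hence nilpotent: A^2 = 0, so A^4 = 0.

[[0, 0], [0, 0]]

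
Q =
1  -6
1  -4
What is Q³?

[[13, -42], [7, -22]]

tr Q = -3 and det Q = 2, so the characteristic polynomial is λ² − (-3)λ + (2) with roots -2 and -1.
Eigenvectors give P = [[2, 3], [1, 1]] with P⁻¹ = [[-1, 3], [1, -2]], and Q = P·diag(-2, -1)·P⁻¹.
Then Q³ = P·diag(-8, -1)·P⁻¹ = [[-16, -3], [-8, -1]] · [[-1, 3], [1, -2]] = [[13, -42], [7, -22]].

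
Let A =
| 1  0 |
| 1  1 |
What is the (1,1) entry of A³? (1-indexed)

1

A = I + N where N = [[0, 0], [1, 0]] is strictly lower-triangular, so N² = 0.
(I + N)³ = I + 3·N = [[1, 0], [3, 1]].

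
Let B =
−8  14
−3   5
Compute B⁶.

tr B = −3 and det B = 2, so the characteristic polynomial is λ² − (−3)λ + (2) with roots −2 and −1.
Eigenvectors give P = [[7, 2], [3, 1]] with P⁻¹ = [[1, −2], [−3, 7]], and B = P·diag(−2, −1)·P⁻¹.
Then B⁶ = P·diag(64, 1)·P⁻¹ = [[448, 2], [192, 1]] · [[1, −2], [−3, 7]] = [[442, −882], [189, −377]].

[[442, −882], [189, −377]]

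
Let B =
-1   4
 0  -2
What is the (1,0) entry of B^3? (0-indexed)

0

B^2 = [[1, -12], [0, 4]]
B^3 = [[-1, 28], [0, -8]]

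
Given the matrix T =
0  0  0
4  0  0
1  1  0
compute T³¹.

T is strictly triangular, hence nilpotent: T³ = 0, so T³¹ = 0.

[[0, 0, 0], [0, 0, 0], [0, 0, 0]]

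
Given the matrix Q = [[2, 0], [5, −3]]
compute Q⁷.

[[128, 0], [2315, −2187]]

tr Q = −1 and det Q = −6, so the characteristic polynomial is λ² − (−1)λ + (−6) with roots −3 and 2.
Eigenvectors give P = [[0, 1], [−1, 1]] with P⁻¹ = [[1, −1], [1, 0]], and Q = P·diag(−3, 2)·P⁻¹.
Then Q⁷ = P·diag(−2187, 128)·P⁻¹ = [[0, 128], [2187, 128]] · [[1, −1], [1, 0]] = [[128, 0], [2315, −2187]].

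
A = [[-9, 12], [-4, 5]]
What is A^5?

tr A = -4 and det A = 3, so the characteristic polynomial is λ² − (-4)λ + (3) with roots -1 and -3.
Eigenvectors give P = [[3, 2], [2, 1]] with P⁻¹ = [[-1, 2], [2, -3]], and A = P·diag(-1, -3)·P⁻¹.
Then A^5 = P·diag(-1, -243)·P⁻¹ = [[-3, -486], [-2, -243]] · [[-1, 2], [2, -3]] = [[-969, 1452], [-484, 725]].

[[-969, 1452], [-484, 725]]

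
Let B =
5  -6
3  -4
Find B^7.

[[257, -258], [129, -130]]

tr B = 1 and det B = -2, so the characteristic polynomial is λ² − (1)λ + (-2) with roots 2 and -1.
Eigenvectors give P = [[-2, 1], [-1, 1]] with P⁻¹ = [[-1, 1], [-1, 2]], and B = P·diag(2, -1)·P⁻¹.
Then B^7 = P·diag(128, -1)·P⁻¹ = [[-256, -1], [-128, -1]] · [[-1, 1], [-1, 2]] = [[257, -258], [129, -130]].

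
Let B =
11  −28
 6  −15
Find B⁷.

[[13115, −30604], [6558, −15303]]

tr B = −4 and det B = 3, so the characteristic polynomial is λ² − (−4)λ + (3) with roots −1 and −3.
Eigenvectors give P = [[7, −2], [3, −1]] with P⁻¹ = [[1, −2], [3, −7]], and B = P·diag(−1, −3)·P⁻¹.
Then B⁷ = P·diag(−1, −2187)·P⁻¹ = [[−7, 4374], [−3, 2187]] · [[1, −2], [3, −7]] = [[13115, −30604], [6558, −15303]].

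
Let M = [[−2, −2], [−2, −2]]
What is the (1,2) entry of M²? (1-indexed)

8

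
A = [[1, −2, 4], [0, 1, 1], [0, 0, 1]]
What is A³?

[[1, −6, 6], [0, 1, 3], [0, 0, 1]]

A = I + N where N = [[0, −2, 4], [0, 0, 1], [0, 0, 0]] is strictly upper-triangular, so N³ = 0.
(I + N)³ = I + 3·N + 3·N² = [[1, −6, 6], [0, 1, 3], [0, 0, 1]].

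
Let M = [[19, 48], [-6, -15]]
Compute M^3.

[[235, 624], [-78, -207]]

tr M = 4 and det M = 3, so the characteristic polynomial is λ² − (4)λ + (3) with roots 1 and 3.
Eigenvectors give P = [[-8, -3], [3, 1]] with P⁻¹ = [[1, 3], [-3, -8]], and M = P·diag(1, 3)·P⁻¹.
Then M^3 = P·diag(1, 27)·P⁻¹ = [[-8, -81], [3, 27]] · [[1, 3], [-3, -8]] = [[235, 624], [-78, -207]].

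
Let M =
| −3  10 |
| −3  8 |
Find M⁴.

[[−309, 650], [−195, 406]]

tr M = 5 and det M = 6, so the characteristic polynomial is λ² − (5)λ + (6) with roots 3 and 2.
Eigenvectors give P = [[−5, 2], [−3, 1]] with P⁻¹ = [[1, −2], [3, −5]], and M = P·diag(3, 2)·P⁻¹.
Then M⁴ = P·diag(81, 16)·P⁻¹ = [[−405, 32], [−243, 16]] · [[1, −2], [3, −5]] = [[−309, 650], [−195, 406]].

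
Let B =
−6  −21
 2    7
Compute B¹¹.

[[−6, −21], [2, 7]]

B² = B (a projection; rank 1, trace 1), so B¹¹ = B.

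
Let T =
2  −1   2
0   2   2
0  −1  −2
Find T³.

T² = [[4, −6, −2], [0, 2, 0], [0, 0, 2]]
T³ = [[8, −14, 0], [0, 4, 4], [0, −2, −4]]

[[8, −14, 0], [0, 4, 4], [0, −2, −4]]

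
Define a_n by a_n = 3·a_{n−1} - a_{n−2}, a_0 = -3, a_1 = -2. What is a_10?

With companion matrix A = [[3, -1], [1, 0]], [a_n, a_{n−1}]ᵀ = A·[a_{n−1}, a_{n−2}]ᵀ, so [a_10, a_9]ᵀ = A⁹·[a_1, a_0]ᵀ.
A⁹ = [[6765, -2584], [2584, -987]], giving [a_10, a_9]ᵀ = [[-5778], [-2207]].

-5778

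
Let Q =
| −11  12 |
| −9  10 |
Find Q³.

tr Q = −1 and det Q = −2, so the characteristic polynomial is λ² − (−1)λ + (−2) with roots −2 and 1.
Eigenvectors give P = [[4, 1], [3, 1]] with P⁻¹ = [[1, −1], [−3, 4]], and Q = P·diag(−2, 1)·P⁻¹.
Then Q³ = P·diag(−8, 1)·P⁻¹ = [[−32, 1], [−24, 1]] · [[1, −1], [−3, 4]] = [[−35, 36], [−27, 28]].

[[−35, 36], [−27, 28]]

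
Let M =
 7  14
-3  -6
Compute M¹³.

[[7, 14], [-3, -6]]

M² = M (a projection; rank 1, trace 1), so M¹³ = M.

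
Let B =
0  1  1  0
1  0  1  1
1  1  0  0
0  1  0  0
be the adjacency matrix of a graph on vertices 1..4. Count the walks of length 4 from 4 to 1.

The number of length-4 walks from vertex 4 to vertex 1 is entry (4,1) of B^4, where B is the adjacency matrix.
B^2 = [[2, 1, 1, 1], [1, 3, 1, 0], [1, 1, 2, 1], [1, 0, 1, 1]]
B^3 = [[2, 4, 3, 1], [4, 2, 4, 3], [3, 4, 2, 1], [1, 3, 1, 0]]
B^4 = [[7, 6, 6, 4], [6, 11, 6, 2], [6, 6, 7, 4], [4, 2, 4, 3]]

4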